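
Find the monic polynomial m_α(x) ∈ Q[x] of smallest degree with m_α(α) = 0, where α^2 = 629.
m_α(x) = x^2 - 629

α satisfies α^2 - 629 = 0, so x^2 - 629 annihilates α. Since d = 629 is squarefree and ≠ 1, it is not a perfect square in Q, so x^2 - 629 has no rational root and is therefore irreducible over Q (a degree-2 polynomial over a field is irreducible iff it has no root). Hence m_α(x) = x^2 - 629.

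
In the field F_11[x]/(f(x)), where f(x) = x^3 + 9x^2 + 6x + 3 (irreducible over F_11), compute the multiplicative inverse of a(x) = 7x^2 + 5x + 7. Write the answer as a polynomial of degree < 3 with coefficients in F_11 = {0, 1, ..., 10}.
a(x)^(-1) ≡ 8x^2 + 2x + 10 (mod f(x))

Since f is irreducible over F_11, F_11[x]/(f) is a field and a(x) ≠ 0 has an inverse. Apply the extended Euclidean algorithm to f(x) and a(x) in F_11[x]: f(x) = (8x + 5)·a(x) + (2x + 1);  a(x) = (9x + 9)·(2x + 1) + (9). The last nonzero remainder is the constant 9 = gcd(f, a) in F_11. Back-substituting through the division chain expresses 9 = s(x)·a(x) + t(x)·f(x) with s(x) ≡ 6x^2 + 7x + 2 (mod f), so (6x^2 + 7x + 2)·a(x) ≡ 9 (mod f). Multiplying by 9^(-1) ≡ 5 in F_11 gives a(x)^(-1) ≡ 5·(6x^2 + 7x + 2) ≡ 8x^2 + 2x + 10 (mod f). Check: (7x^2 + 5x + 7)·(8x^2 + 2x + 10) = x^4 + 10x^3 + 4x^2 + 9x + 4 ≡ 1 (mod x^3 + 9x^2 + 6x + 3).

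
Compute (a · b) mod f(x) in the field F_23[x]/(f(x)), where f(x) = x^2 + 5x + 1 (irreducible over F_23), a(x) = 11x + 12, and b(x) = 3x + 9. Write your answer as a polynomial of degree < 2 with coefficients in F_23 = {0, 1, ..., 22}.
a · b ≡ 16x + 6 (mod f(x))

Multiply in F_23[x]: a(x)·b(x) = (11x + 12)·(3x + 9) = 10x^2 + 20x + 16. This has degree ≥ 2, so divide by f(x) over F_23: 10x^2 + 20x + 16 = (10)·(x^2 + 5x + 1) + (16x + 6). Hence a·b ≡ 16x + 6 (mod f). (F_23[x]/(f) is a field with 23^2 = 529 elements since f is irreducible of degree 2.)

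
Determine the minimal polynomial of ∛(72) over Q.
m_α(x) = x^3 - 72

α satisfies α^3 = 72, so x^3 - 72 annihilates α. By the rational root test, a rational root p/q (in lowest terms) of x^3 - 72 would satisfy p^3 = 72 q^3, forcing q = 1 and p^3 = 72; but 72 is not a perfect cube, contradiction. A monic cubic over Q with no rational root is irreducible (any nontrivial factorization would include a linear factor). Hence x^3 - 72 is the minimal polynomial of α, and in particular [Q(α):Q] = 3.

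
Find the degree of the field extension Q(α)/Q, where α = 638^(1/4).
[Q(α):Q] = 4

α is a root of x^4 - 638. By Eisenstein's criterion at the prime p = 2 (which divides the constant term 638 but p^2 = 4 does not, since 638 is squarefree), x^4 - 638 is irreducible over Q. Hence [Q(α):Q] = 4.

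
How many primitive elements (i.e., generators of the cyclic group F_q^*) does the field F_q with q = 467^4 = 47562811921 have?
There are φ(47562811920) = 11494490112 primitive elements

F_q^* is cyclic of order q - 1 = 47562811920. A cyclic group of order m has exactly φ(m) generators. Here m = 47562811920 = 2^4 · 3^2 · 5 · 13 · 113 · 193 · 233, so the number of primitive elements is φ(47562811920) = 11494490112.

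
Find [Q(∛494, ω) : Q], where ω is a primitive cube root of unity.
[Q(∛494, ω) : Q] = 6

[Q(∛494):Q] = 3 (min poly x^3 - 494, irreducible since 494 is not a perfect cube). [Q(ω):Q] = 2 (min poly x^2 + x + 1). Since Q(∛494) ⊂ R and ω ∉ R, we have ω ∉ Q(∛494), so x^2 + x + 1 remains irreducible over Q(∛494) and [Q(∛494, ω) : Q(∛494)] = 2. By the tower law, [Q(∛494, ω) : Q] = 3 · 2 = 6. (In fact Q(∛494, ω) is the splitting field of x^3 - 494 over Q.)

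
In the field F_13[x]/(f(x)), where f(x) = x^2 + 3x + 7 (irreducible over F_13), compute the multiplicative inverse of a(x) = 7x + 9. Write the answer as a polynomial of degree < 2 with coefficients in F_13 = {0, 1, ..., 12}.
a(x)^(-1) ≡ 6x + 1 (mod f(x))

Since f is irreducible over F_13, F_13[x]/(f) is a field and a(x) ≠ 0 has an inverse. Apply the extended Euclidean algorithm to f(x) and a(x) in F_13[x]: f(x) = (2x + 9)·a(x) + (4). The last nonzero remainder is the constant 4 = gcd(f, a) in F_13. Back-substituting through the division chain expresses 4 = s(x)·a(x) + t(x)·f(x) with s(x) ≡ 11x + 4 (mod f), so (11x + 4)·a(x) ≡ 4 (mod f). Multiplying by 4^(-1) ≡ 10 in F_13 gives a(x)^(-1) ≡ 10·(11x + 4) ≡ 6x + 1 (mod f). Check: (7x + 9)·(6x + 1) = 3x^2 + 9x + 9 ≡ 1 (mod x^2 + 3x + 7).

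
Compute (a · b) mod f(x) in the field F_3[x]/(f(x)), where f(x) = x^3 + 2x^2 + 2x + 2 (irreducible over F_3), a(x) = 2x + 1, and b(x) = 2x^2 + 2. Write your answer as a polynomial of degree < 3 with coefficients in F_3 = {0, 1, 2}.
a · b ≡ 2x (mod f(x))

Multiply in F_3[x]: a(x)·b(x) = (2x + 1)·(2x^2 + 2) = x^3 + 2x^2 + x + 2. This has degree ≥ 3, so divide by f(x) over F_3: x^3 + 2x^2 + x + 2 = (1)·(x^3 + 2x^2 + 2x + 2) + (2x). Hence a·b ≡ 2x (mod f). (F_3[x]/(f) is a field with 3^3 = 27 elements since f is irreducible of degree 3.)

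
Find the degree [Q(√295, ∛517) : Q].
[Q(√295, ∛517) : Q] = 6

Let L = Q(√295, ∛517). Since Q(√295) ⊂ L and [Q(√295):Q] = 2, the tower law gives 2 | [L:Q]. Likewise Q(∛517) ⊂ L with [Q(∛517):Q] = 3 (because 517 is not a perfect cube), so 3 | [L:Q]. As gcd(2,3) = 1, [L:Q] is divisible by 6. Conversely L is generated over Q by √295 and ∛517, so [L:Q] ≤ 2·3 = 6. Therefore [Q(√295, ∛517) : Q] = 6.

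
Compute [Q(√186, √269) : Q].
[Q(√186, √269) : Q] = 4

[Q(√186):Q] = 2 (min poly x^2 - 186, irreducible since 186 is squarefree > 1). For the top step, suppose √269 ∈ Q(√186), say √269 = c + d√186 with c, d ∈ Q. Squaring: 269 = c^2 + 186d^2 + 2cd√186. Since √186 ∉ Q this forces 2cd = 0. If d = 0 then √269 = c ∈ Q, contradicting 269 squarefree > 1. If c = 0 then 269 = 186d^2, so 186·269 = (186d)^2 is a perfect square in Q — but 186·269 = 50034 is not a perfect square (since 186 and 269 are distinct squarefree integers). Contradiction. Hence √269 ∉ Q(√186), so x^2 - 269 stays irreducible over Q(√186) and [Q(√186, √269) : Q(√186)] = 2. By the tower law, [Q(√186, √269) : Q] = 2 · 2 = 4.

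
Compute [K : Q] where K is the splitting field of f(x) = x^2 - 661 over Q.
[K : Q] = 2

f(x) = x^2 - 661 factors as (x - √661)(x + √661). The splitting field is K = Q(√661). Since 661 is squarefree and > 1, it is not a perfect square, so x^2 - 661 is irreducible over Q and [Q(√661) : Q] = 2. Hence [K : Q] = 2.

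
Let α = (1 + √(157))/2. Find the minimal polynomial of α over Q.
m_α(x) = x^2 - x - 39

From 2α - 1 = √(157), squaring gives (2α - 1)^2 = 157, i.e. 4α^2 - 4α + 1 = 157, so α^2 - α + (1 - 157)/4 = 0. Since 157 ≡ 1 (mod 4), (1 - 157)/4 = -39 ∈ Z. The polynomial x^2 - x - 39 has discriminant 1 - 4·(-39) = 157, which is not a perfect square in Q (d = 157 is squarefree and ≠ 1), so x^2 - x - 39 is irreducible over Q. It is the minimal polynomial of α.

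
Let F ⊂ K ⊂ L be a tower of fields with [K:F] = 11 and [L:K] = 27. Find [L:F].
[L:F] = 297

The tower law says that for any tower of field extensions F ⊂ K ⊂ L with finite degrees, [L:F] = [L:K] · [K:F]. Here this gives [L:F] = 27 · 11 = 297.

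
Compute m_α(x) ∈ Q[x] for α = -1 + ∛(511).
m_α(x) = x^3 + 3x^2 + 3x - 510

Set β = α + 1 = ∛(511), so β^3 = 511. Then (α + 1)^3 - 511 = 0, i.e. α is a root of g(x) = (x + 1)^3 - 511 = x^3 + 3x^2 + 3x - 510. Since g(x) = h(x + 1) where h(x) = x^3 - 511, and h is irreducible over Q (because 511 is not a perfect cube, so h has no rational root, and a monic cubic with no rational root is irreducible), g is also irreducible (irreducibility is preserved under the substitution x → x + 1). Hence m_α(x) = x^3 + 3x^2 + 3x - 510.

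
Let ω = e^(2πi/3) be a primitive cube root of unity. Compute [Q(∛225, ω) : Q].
[Q(∛225, ω) : Q] = 6

[Q(∛225):Q] = 3 (min poly x^3 - 225, irreducible since 225 is not a perfect cube). [Q(ω):Q] = 2 (min poly x^2 + x + 1). Since Q(∛225) ⊂ R and ω ∉ R, we have ω ∉ Q(∛225), so x^2 + x + 1 remains irreducible over Q(∛225) and [Q(∛225, ω) : Q(∛225)] = 2. By the tower law, [Q(∛225, ω) : Q] = 3 · 2 = 6. (In fact Q(∛225, ω) is the splitting field of x^3 - 225 over Q.)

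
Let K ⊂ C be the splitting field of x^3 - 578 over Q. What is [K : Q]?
[K : Q] = 6

The roots of x^3 - 578 are ∛578, ω∛578, ω^2∛578 where ω = e^(2πi/3) is a primitive cube root of unity, so K = Q(∛578, ω). Now [Q(∛578):Q] = 3 (since 578 is not a perfect cube, x^3 - 578 is irreducible) and [Q(ω):Q] = 2. Both 2 and 3 divide [K:Q], and [K:Q] ≤ 3·2 = 6, so [K:Q] = 6. (Equivalently: Q(∛578) ⊂ R but ω ∉ R, so [K : Q(∛578)] = 2.)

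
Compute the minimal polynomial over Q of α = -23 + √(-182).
m_α(x) = x^2 + 46x + 711

From α + 23 = √(-182), squaring gives (α + 23)^2 = -182, i.e. α^2 + 46α + 529 = -182, so α^2 + 46α + 711 = 0. The discriminant of x^2 + 46x + 711 is (46)^2 - 4·(711) = 2116 - 2844 = -728, and 4·(-182) is not a perfect square in Q since -182 is squarefree and ≠ 1. Hence x^2 + 46x + 711 is irreducible over Q and is the minimal polynomial of α.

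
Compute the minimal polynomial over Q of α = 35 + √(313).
m_α(x) = x^2 - 70x + 912

From α - 35 = √(313), squaring gives (α - 35)^2 = 313, i.e. α^2 - 70α + 1225 = 313, so α^2 - 70α + 912 = 0. The discriminant of x^2 - 70x + 912 is (-70)^2 - 4·(912) = 4900 - 3648 = 1252, and 4·(313) is not a perfect square in Q since 313 is squarefree and ≠ 1. Hence x^2 - 70x + 912 is irreducible over Q and is the minimal polynomial of α.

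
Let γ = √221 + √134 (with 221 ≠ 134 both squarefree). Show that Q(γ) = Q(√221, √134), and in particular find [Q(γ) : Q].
[Q(γ) : Q] = 4 (equivalently, Q(γ) = Q(√221, √134))

Obviously Q(γ) ⊆ Q(√221, √134), and [Q(√221, √134):Q] = 4 (since 221, 134 are distinct squarefree integers > 1 with 29614 not a perfect square). To show equality we compute the minimal polynomial of γ. From γ = √221 + √134: γ^2 = 221 + 2√(29614) + 134 = 355 + 2√(29614), so γ^2 - 355 = 2√(29614); squaring, (γ^2 - 355)^2 = 4·29614, i.e. γ^4 - 710γ^2 + 126025 - 118456 = 0, i.e. γ^4 - 710γ^2 + 7569 = 0. So γ is a root of x^4 - 710x^2 + 7569. This polynomial is irreducible over Q: it has no rational root (each ±√221 ± √134 is irrational), and any factorization into two quadratics over Q would force √(29614) ∈ Q (pairing opposite roots) or √221, √134 ∈ Q (other pairings), all impossible. Hence [Q(γ):Q] = 4 = [Q(√221, √134):Q], so Q(γ) = Q(√221, √134).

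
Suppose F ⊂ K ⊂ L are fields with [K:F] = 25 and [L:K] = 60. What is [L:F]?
[L:F] = 1500

The tower law says that for any tower of field extensions F ⊂ K ⊂ L with finite degrees, [L:F] = [L:K] · [K:F]. Here this gives [L:F] = 60 · 25 = 1500.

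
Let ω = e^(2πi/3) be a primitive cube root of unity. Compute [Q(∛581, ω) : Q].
[Q(∛581, ω) : Q] = 6

[Q(∛581):Q] = 3 (min poly x^3 - 581, irreducible since 581 is not a perfect cube). [Q(ω):Q] = 2 (min poly x^2 + x + 1). Since Q(∛581) ⊂ R and ω ∉ R, we have ω ∉ Q(∛581), so x^2 + x + 1 remains irreducible over Q(∛581) and [Q(∛581, ω) : Q(∛581)] = 2. By the tower law, [Q(∛581, ω) : Q] = 3 · 2 = 6. (In fact Q(∛581, ω) is the splitting field of x^3 - 581 over Q.)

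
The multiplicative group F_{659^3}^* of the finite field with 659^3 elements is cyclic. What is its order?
|F_{659^3}^*| = 286191178

F_{659^3} has 659^3 = 286191179 elements; its multiplicative group consists of all nonzero elements, so |F_{659^3}^*| = 286191179 - 1 = 286191178. (It is cyclic since any finite subgroup of the multiplicative group of a field is cyclic.)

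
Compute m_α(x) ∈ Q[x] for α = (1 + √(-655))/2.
m_α(x) = x^2 - x + 164

From 2α - 1 = √(-655), squaring gives (2α - 1)^2 = -655, i.e. 4α^2 - 4α + 1 = -655, so α^2 - α + (1 + 655)/4 = 0. Since -655 ≡ 1 (mod 4), (1 + 655)/4 = 164 ∈ Z. The polynomial x^2 - x + 164 has discriminant 1 - 4·(164) = -655, which is not a perfect square in Q (d = -655 is squarefree and ≠ 1), so x^2 - x + 164 is irreducible over Q. It is the minimal polynomial of α.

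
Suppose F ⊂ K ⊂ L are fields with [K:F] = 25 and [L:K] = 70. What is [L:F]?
[L:F] = 1750

The tower law says that for any tower of field extensions F ⊂ K ⊂ L with finite degrees, [L:F] = [L:K] · [K:F]. Here this gives [L:F] = 70 · 25 = 1750.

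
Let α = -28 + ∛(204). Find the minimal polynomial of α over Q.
m_α(x) = x^3 + 84x^2 + 2352x + 21748

Set β = α + 28 = ∛(204), so β^3 = 204. Then (α + 28)^3 - 204 = 0, i.e. α is a root of g(x) = (x + 28)^3 - 204 = x^3 + 84x^2 + 2352x + 21748. Since g(x) = h(x + 28) where h(x) = x^3 - 204, and h is irreducible over Q (because 204 is not a perfect cube, so h has no rational root, and a monic cubic with no rational root is irreducible), g is also irreducible (irreducibility is preserved under the substitution x → x + 28). Hence m_α(x) = x^3 + 84x^2 + 2352x + 21748.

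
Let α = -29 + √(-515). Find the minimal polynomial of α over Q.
m_α(x) = x^2 + 58x + 1356

From α + 29 = √(-515), squaring gives (α + 29)^2 = -515, i.e. α^2 + 58α + 841 = -515, so α^2 + 58α + 1356 = 0. The discriminant of x^2 + 58x + 1356 is (58)^2 - 4·(1356) = 3364 - 5424 = -2060, and 4·(-515) is not a perfect square in Q since -515 is squarefree and ≠ 1. Hence x^2 + 58x + 1356 is irreducible over Q and is the minimal polynomial of α.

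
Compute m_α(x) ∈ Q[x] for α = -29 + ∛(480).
m_α(x) = x^3 + 87x^2 + 2523x + 23909

Set β = α + 29 = ∛(480), so β^3 = 480. Then (α + 29)^3 - 480 = 0, i.e. α is a root of g(x) = (x + 29)^3 - 480 = x^3 + 87x^2 + 2523x + 23909. Since g(x) = h(x + 29) where h(x) = x^3 - 480, and h is irreducible over Q (because 480 is not a perfect cube, so h has no rational root, and a monic cubic with no rational root is irreducible), g is also irreducible (irreducibility is preserved under the substitution x → x + 29). Hence m_α(x) = x^3 + 87x^2 + 2523x + 23909.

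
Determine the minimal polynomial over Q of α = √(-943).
m_α(x) = x^2 + 943

α satisfies α^2 + 943 = 0, so x^2 + 943 annihilates α. Since d = -943 is squarefree and ≠ 1, it is not a perfect square in Q, so x^2 + 943 has no rational root and is therefore irreducible over Q (a degree-2 polynomial over a field is irreducible iff it has no root). Hence m_α(x) = x^2 + 943.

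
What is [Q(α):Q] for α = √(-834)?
[Q(α):Q] = 2

[Q(α):Q] equals the degree of the minimal polynomial of α. Here α^2 = -834 and x^2 + 834 is irreducible (d = -834 is squarefree, ≠ 1, hence not a square), so deg(m_α) = 2. Thus [Q(α):Q] = 2.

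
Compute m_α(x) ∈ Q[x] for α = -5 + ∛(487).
m_α(x) = x^3 + 15x^2 + 75x - 362

Set β = α + 5 = ∛(487), so β^3 = 487. Then (α + 5)^3 - 487 = 0, i.e. α is a root of g(x) = (x + 5)^3 - 487 = x^3 + 15x^2 + 75x - 362. Since g(x) = h(x + 5) where h(x) = x^3 - 487, and h is irreducible over Q (because 487 is not a perfect cube, so h has no rational root, and a monic cubic with no rational root is irreducible), g is also irreducible (irreducibility is preserved under the substitution x → x + 5). Hence m_α(x) = x^3 + 15x^2 + 75x - 362.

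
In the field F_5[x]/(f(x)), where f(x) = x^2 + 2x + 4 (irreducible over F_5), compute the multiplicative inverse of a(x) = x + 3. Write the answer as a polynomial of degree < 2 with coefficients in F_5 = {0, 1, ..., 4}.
a(x)^(-1) ≡ 2x + 3 (mod f(x))

Since f is irreducible over F_5, F_5[x]/(f) is a field and a(x) ≠ 0 has an inverse. Apply the extended Euclidean algorithm to f(x) and a(x) in F_5[x]: f(x) = (x + 4)·a(x) + (2). The last nonzero remainder is the constant 2 = gcd(f, a) in F_5. Back-substituting through the division chain expresses 2 = s(x)·a(x) + t(x)·f(x) with s(x) ≡ 4x + 1 (mod f), so (4x + 1)·a(x) ≡ 2 (mod f). Multiplying by 2^(-1) ≡ 3 in F_5 gives a(x)^(-1) ≡ 3·(4x + 1) ≡ 2x + 3 (mod f). Check: (x + 3)·(2x + 3) = 2x^2 + 4x + 4 ≡ 1 (mod x^2 + 2x + 4).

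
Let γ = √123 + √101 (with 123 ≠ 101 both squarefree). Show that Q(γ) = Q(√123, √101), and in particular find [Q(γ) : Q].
[Q(γ) : Q] = 4 (equivalently, Q(γ) = Q(√123, √101))

Obviously Q(γ) ⊆ Q(√123, √101), and [Q(√123, √101):Q] = 4 (since 123, 101 are distinct squarefree integers > 1 with 12423 not a perfect square). To show equality we compute the minimal polynomial of γ. From γ = √123 + √101: γ^2 = 123 + 2√(12423) + 101 = 224 + 2√(12423), so γ^2 - 224 = 2√(12423); squaring, (γ^2 - 224)^2 = 4·12423, i.e. γ^4 - 448γ^2 + 50176 - 49692 = 0, i.e. γ^4 - 448γ^2 + 484 = 0. So γ is a root of x^4 - 448x^2 + 484. This polynomial is irreducible over Q: it has no rational root (each ±√123 ± √101 is irrational), and any factorization into two quadratics over Q would force √(12423) ∈ Q (pairing opposite roots) or √123, √101 ∈ Q (other pairings), all impossible. Hence [Q(γ):Q] = 4 = [Q(√123, √101):Q], so Q(γ) = Q(√123, √101).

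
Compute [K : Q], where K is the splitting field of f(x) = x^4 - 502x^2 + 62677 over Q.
[K : Q] = 4

Solving the quadratic in x^2: x^2 = (502 ± √(502^2 - 4·62677))/2 = (502 ± √1296)/2 = (502 ± 36)/2, giving x^2 = 233 or x^2 = 269. So f(x) = (x^2 - 233)(x^2 - 269) and the roots of f are ±√233, ±√269. Hence the splitting field is K = Q(√233, √269). Since 233 and 269 are distinct squarefree integers > 1, their product 62677 is not a perfect square, so √269 ∉ Q(√233). By the tower law [K:Q] = [Q(√233,√269):Q(√233)] · [Q(√233):Q] = 2 · 2 = 4.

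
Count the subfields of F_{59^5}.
F_{59^5} has 2 subfields

The subfields of F_{p^n} are exactly the fields F_{p^d} for d | n (each is the fixed field of the unique index-d subgroup of Gal(F_{p^n}/F_p) ≅ Z/nZ). The divisors of n = 5 are {1, 5}, giving 2 subfields: F_{59^1}, F_{59^5}.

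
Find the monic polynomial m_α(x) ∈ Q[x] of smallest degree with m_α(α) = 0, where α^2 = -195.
m_α(x) = x^2 + 195

α satisfies α^2 + 195 = 0, so x^2 + 195 annihilates α. Since d = -195 is squarefree and ≠ 1, it is not a perfect square in Q, so x^2 + 195 has no rational root and is therefore irreducible over Q (a degree-2 polynomial over a field is irreducible iff it has no root). Hence m_α(x) = x^2 + 195.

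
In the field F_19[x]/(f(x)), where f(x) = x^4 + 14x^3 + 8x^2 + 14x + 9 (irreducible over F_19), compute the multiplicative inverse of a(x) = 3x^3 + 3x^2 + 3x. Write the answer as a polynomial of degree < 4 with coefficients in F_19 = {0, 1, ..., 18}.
a(x)^(-1) ≡ 12x^3 + 18x^2 + 3x + 15 (mod f(x))

Since f is irreducible over F_19, F_19[x]/(f) is a field and a(x) ≠ 0 has an inverse. Apply the extended Euclidean algorithm to f(x) and a(x) in F_19[x]: f(x) = (13x + 17)·a(x) + (13x^2 + x + 9);  a(x) = (9x + 1)·(13x^2 + x + 9) + (16x + 10);  (13x^2 + x + 9) = (2x)·(16x + 10) + (9). The last nonzero remainder is the constant 9 = gcd(f, a) in F_19. Back-substituting through the division chain expresses 9 = s(x)·a(x) + t(x)·f(x) with s(x) ≡ 13x^3 + 10x^2 + 8x + 2 (mod f), so (13x^3 + 10x^2 + 8x + 2)·a(x) ≡ 9 (mod f). Multiplying by 9^(-1) ≡ 17 in F_19 gives a(x)^(-1) ≡ 17·(13x^3 + 10x^2 + 8x + 2) ≡ 12x^3 + 18x^2 + 3x + 15 (mod f). Check: (3x^3 + 3x^2 + 3x)·(12x^3 + 18x^2 + 3x + 15) = 17x^6 + 14x^5 + 4x^4 + 13x^3 + 16x^2 + 7x ≡ 1 (mod x^4 + 14x^3 + 8x^2 + 14x + 9).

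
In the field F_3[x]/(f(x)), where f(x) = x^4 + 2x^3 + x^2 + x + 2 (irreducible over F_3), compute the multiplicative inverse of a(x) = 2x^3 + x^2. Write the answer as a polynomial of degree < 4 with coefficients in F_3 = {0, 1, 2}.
a(x)^(-1) ≡ 2x^2 + 2x + 2 (mod f(x))

Since f is irreducible over F_3, F_3[x]/(f) is a field and a(x) ≠ 0 has an inverse. Apply the extended Euclidean algorithm to f(x) and a(x) in F_3[x]: f(x) = (2x)·a(x) + (x^2 + x + 2);  a(x) = (2x + 2)·(x^2 + x + 2) + (2). The last nonzero remainder is the constant 2 = gcd(f, a) in F_3. Back-substituting through the division chain expresses 2 = s(x)·a(x) + t(x)·f(x) with s(x) ≡ x^2 + x + 1 (mod f), so (x^2 + x + 1)·a(x) ≡ 2 (mod f). Multiplying by 2^(-1) ≡ 2 in F_3 gives a(x)^(-1) ≡ 2·(x^2 + x + 1) ≡ 2x^2 + 2x + 2 (mod f). Check: (2x^3 + x^2)·(2x^2 + 2x + 2) = x^5 + 2x^2 ≡ 1 (mod x^4 + 2x^3 + x^2 + x + 2).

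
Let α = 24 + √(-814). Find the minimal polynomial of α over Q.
m_α(x) = x^2 - 48x + 1390

From α - 24 = √(-814), squaring gives (α - 24)^2 = -814, i.e. α^2 - 48α + 576 = -814, so α^2 - 48α + 1390 = 0. The discriminant of x^2 - 48x + 1390 is (-48)^2 - 4·(1390) = 2304 - 5560 = -3256, and 4·(-814) is not a perfect square in Q since -814 is squarefree and ≠ 1. Hence x^2 - 48x + 1390 is irreducible over Q and is the minimal polynomial of α.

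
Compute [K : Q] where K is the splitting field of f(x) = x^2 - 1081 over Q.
[K : Q] = 2

f(x) = x^2 - 1081 factors as (x - √1081)(x + √1081). The splitting field is K = Q(√1081). Since 1081 is squarefree and > 1, it is not a perfect square, so x^2 - 1081 is irreducible over Q and [Q(√1081) : Q] = 2. Hence [K : Q] = 2.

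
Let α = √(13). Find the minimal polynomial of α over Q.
m_α(x) = x^2 - 13

α satisfies α^2 - 13 = 0, so x^2 - 13 annihilates α. Since d = 13 is squarefree and ≠ 1, it is not a perfect square in Q, so x^2 - 13 has no rational root and is therefore irreducible over Q (a degree-2 polynomial over a field is irreducible iff it has no root). Hence m_α(x) = x^2 - 13.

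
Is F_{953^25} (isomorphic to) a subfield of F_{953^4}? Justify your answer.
No: F_{953^25} is not a subfield of F_{953^4}

F_{p^m} embeds in F_{p^n} iff m | n. Here 25 ∤ 4 (since 4 = 0·25 + 4 with remainder 4 ≠ 0), so F_{953^25} is not a subfield of F_{953^4}. Equivalently: if it were, the tower law would give 25 = [F_{953^25}:F_953] dividing [F_{953^4}:F_953] = 4, contradiction.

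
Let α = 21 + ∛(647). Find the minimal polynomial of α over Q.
m_α(x) = x^3 - 63x^2 + 1323x - 9908

Set β = α - 21 = ∛(647), so β^3 = 647. Then (α - 21)^3 - 647 = 0, i.e. α is a root of g(x) = (x - 21)^3 - 647 = x^3 - 63x^2 + 1323x - 9908. Since g(x) = h(x - 21) where h(x) = x^3 - 647, and h is irreducible over Q (because 647 is not a perfect cube, so h has no rational root, and a monic cubic with no rational root is irreducible), g is also irreducible (irreducibility is preserved under the substitution x → x - 21). Hence m_α(x) = x^3 - 63x^2 + 1323x - 9908.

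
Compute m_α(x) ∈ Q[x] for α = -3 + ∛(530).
m_α(x) = x^3 + 9x^2 + 27x - 503

Set β = α + 3 = ∛(530), so β^3 = 530. Then (α + 3)^3 - 530 = 0, i.e. α is a root of g(x) = (x + 3)^3 - 530 = x^3 + 9x^2 + 27x - 503. Since g(x) = h(x + 3) where h(x) = x^3 - 530, and h is irreducible over Q (because 530 is not a perfect cube, so h has no rational root, and a monic cubic with no rational root is irreducible), g is also irreducible (irreducibility is preserved under the substitution x → x + 3). Hence m_α(x) = x^3 + 9x^2 + 27x - 503.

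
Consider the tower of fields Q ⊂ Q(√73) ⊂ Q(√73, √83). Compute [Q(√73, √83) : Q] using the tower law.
[Q(√73, √83) : Q] = 4

[Q(√73):Q] = 2 (min poly x^2 - 73, irreducible since 73 is squarefree > 1). For the top step, suppose √83 ∈ Q(√73), say √83 = c + d√73 with c, d ∈ Q. Squaring: 83 = c^2 + 73d^2 + 2cd√73. Since √73 ∉ Q this forces 2cd = 0. If d = 0 then √83 = c ∈ Q, contradicting 83 squarefree > 1. If c = 0 then 83 = 73d^2, so 73·83 = (73d)^2 is a perfect square in Q — but 73·83 = 6059 is not a perfect square (since 73 and 83 are distinct squarefree integers). Contradiction. Hence √83 ∉ Q(√73), so x^2 - 83 stays irreducible over Q(√73) and [Q(√73, √83) : Q(√73)] = 2. By the tower law, [Q(√73, √83) : Q] = 2 · 2 = 4.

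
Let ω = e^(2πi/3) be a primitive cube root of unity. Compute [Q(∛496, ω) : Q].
[Q(∛496, ω) : Q] = 6

[Q(∛496):Q] = 3 (min poly x^3 - 496, irreducible since 496 is not a perfect cube). [Q(ω):Q] = 2 (min poly x^2 + x + 1). Since Q(∛496) ⊂ R and ω ∉ R, we have ω ∉ Q(∛496), so x^2 + x + 1 remains irreducible over Q(∛496) and [Q(∛496, ω) : Q(∛496)] = 2. By the tower law, [Q(∛496, ω) : Q] = 3 · 2 = 6. (In fact Q(∛496, ω) is the splitting field of x^3 - 496 over Q.)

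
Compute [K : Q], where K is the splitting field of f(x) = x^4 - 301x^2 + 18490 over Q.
[K : Q] = 4

Solving the quadratic in x^2: x^2 = (301 ± √(301^2 - 4·18490))/2 = (301 ± √16641)/2 = (301 ± 129)/2, giving x^2 = 215 or x^2 = 86. So f(x) = (x^2 - 215)(x^2 - 86) and the roots of f are ±√215, ±√86. Hence the splitting field is K = Q(√215, √86). Since 215 and 86 are distinct squarefree integers > 1, their product 18490 is not a perfect square, so √86 ∉ Q(√215). By the tower law [K:Q] = [Q(√215,√86):Q(√215)] · [Q(√215):Q] = 2 · 2 = 4.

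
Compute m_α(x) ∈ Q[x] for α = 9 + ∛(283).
m_α(x) = x^3 - 27x^2 + 243x - 1012

Set β = α - 9 = ∛(283), so β^3 = 283. Then (α - 9)^3 - 283 = 0, i.e. α is a root of g(x) = (x - 9)^3 - 283 = x^3 - 27x^2 + 243x - 1012. Since g(x) = h(x - 9) where h(x) = x^3 - 283, and h is irreducible over Q (because 283 is not a perfect cube, so h has no rational root, and a monic cubic with no rational root is irreducible), g is also irreducible (irreducibility is preserved under the substitution x → x - 9). Hence m_α(x) = x^3 - 27x^2 + 243x - 1012.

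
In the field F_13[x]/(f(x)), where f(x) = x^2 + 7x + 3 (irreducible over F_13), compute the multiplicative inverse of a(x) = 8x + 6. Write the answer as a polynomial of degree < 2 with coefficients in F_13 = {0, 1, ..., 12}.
a(x)^(-1) ≡ 2x + 6 (mod f(x))

Since f is irreducible over F_13, F_13[x]/(f) is a field and a(x) ≠ 0 has an inverse. Apply the extended Euclidean algorithm to f(x) and a(x) in F_13[x]: f(x) = (5x + 2)·a(x) + (4). The last nonzero remainder is the constant 4 = gcd(f, a) in F_13. Back-substituting through the division chain expresses 4 = s(x)·a(x) + t(x)·f(x) with s(x) ≡ 8x + 11 (mod f), so (8x + 11)·a(x) ≡ 4 (mod f). Multiplying by 4^(-1) ≡ 10 in F_13 gives a(x)^(-1) ≡ 10·(8x + 11) ≡ 2x + 6 (mod f). Check: (8x + 6)·(2x + 6) = 3x^2 + 8x + 10 ≡ 1 (mod x^2 + 7x + 3).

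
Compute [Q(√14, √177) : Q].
[Q(√14, √177) : Q] = 4

[Q(√14):Q] = 2 (min poly x^2 - 14, irreducible since 14 is squarefree > 1). For the top step, suppose √177 ∈ Q(√14), say √177 = c + d√14 with c, d ∈ Q. Squaring: 177 = c^2 + 14d^2 + 2cd√14. Since √14 ∉ Q this forces 2cd = 0. If d = 0 then √177 = c ∈ Q, contradicting 177 squarefree > 1. If c = 0 then 177 = 14d^2, so 14·177 = (14d)^2 is a perfect square in Q — but 14·177 = 2478 is not a perfect square (since 14 and 177 are distinct squarefree integers). Contradiction. Hence √177 ∉ Q(√14), so x^2 - 177 stays irreducible over Q(√14) and [Q(√14, √177) : Q(√14)] = 2. By the tower law, [Q(√14, √177) : Q] = 2 · 2 = 4.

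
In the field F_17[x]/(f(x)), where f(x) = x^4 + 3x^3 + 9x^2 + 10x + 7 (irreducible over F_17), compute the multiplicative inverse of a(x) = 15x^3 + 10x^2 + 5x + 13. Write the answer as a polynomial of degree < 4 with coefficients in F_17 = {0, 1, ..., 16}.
a(x)^(-1) ≡ 7x^3 + 2x^2 + 6x + 16 (mod f(x))

Since f is irreducible over F_17, F_17[x]/(f) is a field and a(x) ≠ 0 has an inverse. Apply the extended Euclidean algorithm to f(x) and a(x) in F_17[x]: f(x) = (8x + 13)·a(x) + (9x^2 + 11x + 8);  a(x) = (13x + 6)·(9x^2 + 11x + 8) + (5x + 16);  (9x^2 + 11x + 8) = (12x + 8)·(5x + 16) + (16). The last nonzero remainder is the constant 16 = gcd(f, a) in F_17. Back-substituting through the division chain expresses 16 = s(x)·a(x) + t(x)·f(x) with s(x) ≡ 10x^3 + 15x^2 + 11x + 1 (mod f), so (10x^3 + 15x^2 + 11x + 1)·a(x) ≡ 16 (mod f). Multiplying by 16^(-1) ≡ 16 in F_17 gives a(x)^(-1) ≡ 16·(10x^3 + 15x^2 + 11x + 1) ≡ 7x^3 + 2x^2 + 6x + 16 (mod f). Check: (15x^3 + 10x^2 + 5x + 13)·(7x^3 + 2x^2 + 6x + 16) = 3x^6 + 15x^5 + 9x^4 + 10x^3 + 12x^2 + 5x + 4 ≡ 1 (mod x^4 + 3x^3 + 9x^2 + 10x + 7).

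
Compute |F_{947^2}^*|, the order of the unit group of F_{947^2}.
|F_{947^2}^*| = 896808

F_{947^2} has 947^2 = 896809 elements; its multiplicative group consists of all nonzero elements, so |F_{947^2}^*| = 896809 - 1 = 896808. (It is cyclic since any finite subgroup of the multiplicative group of a field is cyclic.)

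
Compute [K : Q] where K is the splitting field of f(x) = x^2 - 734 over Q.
[K : Q] = 2

f(x) = x^2 - 734 factors as (x - √734)(x + √734). The splitting field is K = Q(√734). Since 734 is squarefree and > 1, it is not a perfect square, so x^2 - 734 is irreducible over Q and [Q(√734) : Q] = 2. Hence [K : Q] = 2.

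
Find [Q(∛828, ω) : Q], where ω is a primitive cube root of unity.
[Q(∛828, ω) : Q] = 6

[Q(∛828):Q] = 3 (min poly x^3 - 828, irreducible since 828 is not a perfect cube). [Q(ω):Q] = 2 (min poly x^2 + x + 1). Since Q(∛828) ⊂ R and ω ∉ R, we have ω ∉ Q(∛828), so x^2 + x + 1 remains irreducible over Q(∛828) and [Q(∛828, ω) : Q(∛828)] = 2. By the tower law, [Q(∛828, ω) : Q] = 3 · 2 = 6. (In fact Q(∛828, ω) is the splitting field of x^3 - 828 over Q.)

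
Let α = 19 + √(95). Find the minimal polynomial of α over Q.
m_α(x) = x^2 - 38x + 266

From α - 19 = √(95), squaring gives (α - 19)^2 = 95, i.e. α^2 - 38α + 361 = 95, so α^2 - 38α + 266 = 0. The discriminant of x^2 - 38x + 266 is (-38)^2 - 4·(266) = 1444 - 1064 = 380, and 4·(95) is not a perfect square in Q since 95 is squarefree and ≠ 1. Hence x^2 - 38x + 266 is irreducible over Q and is the minimal polynomial of α.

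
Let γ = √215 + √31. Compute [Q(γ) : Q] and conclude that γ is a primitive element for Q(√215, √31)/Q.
[Q(γ) : Q] = 4 (equivalently, Q(γ) = Q(√215, √31))

Obviously Q(γ) ⊆ Q(√215, √31), and [Q(√215, √31):Q] = 4 (since 215, 31 are distinct squarefree integers > 1 with 6665 not a perfect square). To show equality we compute the minimal polynomial of γ. From γ = √215 + √31: γ^2 = 215 + 2√(6665) + 31 = 246 + 2√(6665), so γ^2 - 246 = 2√(6665); squaring, (γ^2 - 246)^2 = 4·6665, i.e. γ^4 - 492γ^2 + 60516 - 26660 = 0, i.e. γ^4 - 492γ^2 + 33856 = 0. So γ is a root of x^4 - 492x^2 + 33856. This polynomial is irreducible over Q: it has no rational root (each ±√215 ± √31 is irrational), and any factorization into two quadratics over Q would force √(6665) ∈ Q (pairing opposite roots) or √215, √31 ∈ Q (other pairings), all impossible. Hence [Q(γ):Q] = 4 = [Q(√215, √31):Q], so Q(γ) = Q(√215, √31).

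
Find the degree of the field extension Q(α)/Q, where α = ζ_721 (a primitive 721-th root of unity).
[Q(α):Q] = 612

The minimal polynomial of ζ_721 over Q is the 721-th cyclotomic polynomial Φ_721(x), which is irreducible over Q and has degree φ(721) = 612. Hence [Q(α):Q] = φ(721) = 612.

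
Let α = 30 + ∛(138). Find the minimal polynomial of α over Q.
m_α(x) = x^3 - 90x^2 + 2700x - 27138

Set β = α - 30 = ∛(138), so β^3 = 138. Then (α - 30)^3 - 138 = 0, i.e. α is a root of g(x) = (x - 30)^3 - 138 = x^3 - 90x^2 + 2700x - 27138. Since g(x) = h(x - 30) where h(x) = x^3 - 138, and h is irreducible over Q (because 138 is not a perfect cube, so h has no rational root, and a monic cubic with no rational root is irreducible), g is also irreducible (irreducibility is preserved under the substitution x → x - 30). Hence m_α(x) = x^3 - 90x^2 + 2700x - 27138.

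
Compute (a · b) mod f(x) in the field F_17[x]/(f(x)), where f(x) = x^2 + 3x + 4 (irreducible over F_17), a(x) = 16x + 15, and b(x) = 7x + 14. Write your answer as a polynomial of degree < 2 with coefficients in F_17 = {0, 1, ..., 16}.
a · b ≡ 10x (mod f(x))

Multiply in F_17[x]: a(x)·b(x) = (16x + 15)·(7x + 14) = 10x^2 + 6x + 6. This has degree ≥ 2, so divide by f(x) over F_17: 10x^2 + 6x + 6 = (10)·(x^2 + 3x + 4) + (10x). Hence a·b ≡ 10x (mod f). (F_17[x]/(f) is a field with 17^2 = 289 elements since f is irreducible of degree 2.)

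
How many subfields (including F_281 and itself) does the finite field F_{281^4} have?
F_{281^4} has 3 subfields

The subfields of F_{p^n} are exactly the fields F_{p^d} for d | n (each is the fixed field of the unique index-d subgroup of Gal(F_{p^n}/F_p) ≅ Z/nZ). The divisors of n = 4 are {1, 2, 4}, giving 3 subfields: F_{281^1}, F_{281^2}, F_{281^4}.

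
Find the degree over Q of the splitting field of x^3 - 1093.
[K : Q] = 6

The roots of x^3 - 1093 are ∛1093, ω∛1093, ω^2∛1093 where ω = e^(2πi/3) is a primitive cube root of unity, so K = Q(∛1093, ω). Now [Q(∛1093):Q] = 3 (since 1093 is not a perfect cube, x^3 - 1093 is irreducible) and [Q(ω):Q] = 2. Both 2 and 3 divide [K:Q], and [K:Q] ≤ 3·2 = 6, so [K:Q] = 6. (Equivalently: Q(∛1093) ⊂ R but ω ∉ R, so [K : Q(∛1093)] = 2.)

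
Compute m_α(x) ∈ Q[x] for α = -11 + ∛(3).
m_α(x) = x^3 + 33x^2 + 363x + 1328

Set β = α + 11 = ∛(3), so β^3 = 3. Then (α + 11)^3 - 3 = 0, i.e. α is a root of g(x) = (x + 11)^3 - 3 = x^3 + 33x^2 + 363x + 1328. Since g(x) = h(x + 11) where h(x) = x^3 - 3, and h is irreducible over Q (because 3 is not a perfect cube, so h has no rational root, and a monic cubic with no rational root is irreducible), g is also irreducible (irreducibility is preserved under the substitution x → x + 11). Hence m_α(x) = x^3 + 33x^2 + 363x + 1328.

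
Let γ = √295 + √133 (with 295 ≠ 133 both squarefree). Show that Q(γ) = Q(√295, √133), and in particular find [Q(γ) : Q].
[Q(γ) : Q] = 4 (equivalently, Q(γ) = Q(√295, √133))

Obviously Q(γ) ⊆ Q(√295, √133), and [Q(√295, √133):Q] = 4 (since 295, 133 are distinct squarefree integers > 1 with 39235 not a perfect square). To show equality we compute the minimal polynomial of γ. From γ = √295 + √133: γ^2 = 295 + 2√(39235) + 133 = 428 + 2√(39235), so γ^2 - 428 = 2√(39235); squaring, (γ^2 - 428)^2 = 4·39235, i.e. γ^4 - 856γ^2 + 183184 - 156940 = 0, i.e. γ^4 - 856γ^2 + 26244 = 0. So γ is a root of x^4 - 856x^2 + 26244. This polynomial is irreducible over Q: it has no rational root (each ±√295 ± √133 is irrational), and any factorization into two quadratics over Q would force √(39235) ∈ Q (pairing opposite roots) or √295, √133 ∈ Q (other pairings), all impossible. Hence [Q(γ):Q] = 4 = [Q(√295, √133):Q], so Q(γ) = Q(√295, √133).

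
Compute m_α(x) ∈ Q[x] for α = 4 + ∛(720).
m_α(x) = x^3 - 12x^2 + 48x - 784

Set β = α - 4 = ∛(720), so β^3 = 720. Then (α - 4)^3 - 720 = 0, i.e. α is a root of g(x) = (x - 4)^3 - 720 = x^3 - 12x^2 + 48x - 784. Since g(x) = h(x - 4) where h(x) = x^3 - 720, and h is irreducible over Q (because 720 is not a perfect cube, so h has no rational root, and a monic cubic with no rational root is irreducible), g is also irreducible (irreducibility is preserved under the substitution x → x - 4). Hence m_α(x) = x^3 - 12x^2 + 48x - 784.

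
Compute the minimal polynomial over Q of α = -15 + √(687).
m_α(x) = x^2 + 30x - 462

From α + 15 = √(687), squaring gives (α + 15)^2 = 687, i.e. α^2 + 30α + 225 = 687, so α^2 + 30α - 462 = 0. The discriminant of x^2 + 30x - 462 is (30)^2 - 4·(-462) = 900 + 1848 = 2748, and 4·(687) is not a perfect square in Q since 687 is squarefree and ≠ 1. Hence x^2 + 30x - 462 is irreducible over Q and is the minimal polynomial of α.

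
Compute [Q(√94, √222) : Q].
[Q(√94, √222) : Q] = 4

[Q(√94):Q] = 2 (min poly x^2 - 94, irreducible since 94 is squarefree > 1). For the top step, suppose √222 ∈ Q(√94), say √222 = c + d√94 with c, d ∈ Q. Squaring: 222 = c^2 + 94d^2 + 2cd√94. Since √94 ∉ Q this forces 2cd = 0. If d = 0 then √222 = c ∈ Q, contradicting 222 squarefree > 1. If c = 0 then 222 = 94d^2, so 94·222 = (94d)^2 is a perfect square in Q — but 94·222 = 20868 is not a perfect square (since 94 and 222 are distinct squarefree integers). Contradiction. Hence √222 ∉ Q(√94), so x^2 - 222 stays irreducible over Q(√94) and [Q(√94, √222) : Q(√94)] = 2. By the tower law, [Q(√94, √222) : Q] = 2 · 2 = 4.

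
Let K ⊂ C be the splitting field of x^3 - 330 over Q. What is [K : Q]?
[K : Q] = 6

The roots of x^3 - 330 are ∛330, ω∛330, ω^2∛330 where ω = e^(2πi/3) is a primitive cube root of unity, so K = Q(∛330, ω). Now [Q(∛330):Q] = 3 (since 330 is not a perfect cube, x^3 - 330 is irreducible) and [Q(ω):Q] = 2. Both 2 and 3 divide [K:Q], and [K:Q] ≤ 3·2 = 6, so [K:Q] = 6. (Equivalently: Q(∛330) ⊂ R but ω ∉ R, so [K : Q(∛330)] = 2.)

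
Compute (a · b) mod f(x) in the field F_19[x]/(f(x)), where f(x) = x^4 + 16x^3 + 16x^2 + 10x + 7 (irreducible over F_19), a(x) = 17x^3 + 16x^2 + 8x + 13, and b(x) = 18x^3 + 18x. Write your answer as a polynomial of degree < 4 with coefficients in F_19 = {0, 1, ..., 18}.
a · b ≡ 2x^3 + 7x^2 + 15x + 1 (mod f(x))

Multiply in F_19[x]: a(x)·b(x) = (17x^3 + 16x^2 + 8x + 13)·(18x^3 + 18x) = 2x^6 + 3x^5 + 13x^4 + 9x^3 + 11x^2 + 6x. This has degree ≥ 4, so divide by f(x) over F_19: 2x^6 + 3x^5 + 13x^4 + 9x^3 + 11x^2 + 6x = (2x^2 + 9x + 8)·(x^4 + 16x^3 + 16x^2 + 10x + 7) + (2x^3 + 7x^2 + 15x + 1). Hence a·b ≡ 2x^3 + 7x^2 + 15x + 1 (mod f). (F_19[x]/(f) is a field with 19^4 = 130321 elements since f is irreducible of degree 4.)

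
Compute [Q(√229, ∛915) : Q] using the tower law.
[Q(√229, ∛915) : Q] = 6

Let L = Q(√229, ∛915). Since Q(√229) ⊂ L and [Q(√229):Q] = 2, the tower law gives 2 | [L:Q]. Likewise Q(∛915) ⊂ L with [Q(∛915):Q] = 3 (because 915 is not a perfect cube), so 3 | [L:Q]. As gcd(2,3) = 1, [L:Q] is divisible by 6. Conversely L is generated over Q by √229 and ∛915, so [L:Q] ≤ 2·3 = 6. Therefore [Q(√229, ∛915) : Q] = 6.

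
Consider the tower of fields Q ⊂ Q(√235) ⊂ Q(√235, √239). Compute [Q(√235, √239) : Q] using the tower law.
[Q(√235, √239) : Q] = 4

[Q(√235):Q] = 2 (min poly x^2 - 235, irreducible since 235 is squarefree > 1). For the top step, suppose √239 ∈ Q(√235), say √239 = c + d√235 with c, d ∈ Q. Squaring: 239 = c^2 + 235d^2 + 2cd√235. Since √235 ∉ Q this forces 2cd = 0. If d = 0 then √239 = c ∈ Q, contradicting 239 squarefree > 1. If c = 0 then 239 = 235d^2, so 235·239 = (235d)^2 is a perfect square in Q — but 235·239 = 56165 is not a perfect square (since 235 and 239 are distinct squarefree integers). Contradiction. Hence √239 ∉ Q(√235), so x^2 - 239 stays irreducible over Q(√235) and [Q(√235, √239) : Q(√235)] = 2. By the tower law, [Q(√235, √239) : Q] = 2 · 2 = 4.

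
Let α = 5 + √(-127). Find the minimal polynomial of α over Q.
m_α(x) = x^2 - 10x + 152

From α - 5 = √(-127), squaring gives (α - 5)^2 = -127, i.e. α^2 - 10α + 25 = -127, so α^2 - 10α + 152 = 0. The discriminant of x^2 - 10x + 152 is (-10)^2 - 4·(152) = 100 - 608 = -508, and 4·(-127) is not a perfect square in Q since -127 is squarefree and ≠ 1. Hence x^2 - 10x + 152 is irreducible over Q and is the minimal polynomial of α.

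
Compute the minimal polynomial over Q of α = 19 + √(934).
m_α(x) = x^2 - 38x - 573

From α - 19 = √(934), squaring gives (α - 19)^2 = 934, i.e. α^2 - 38α + 361 = 934, so α^2 - 38α - 573 = 0. The discriminant of x^2 - 38x - 573 is (-38)^2 - 4·(-573) = 1444 + 2292 = 3736, and 4·(934) is not a perfect square in Q since 934 is squarefree and ≠ 1. Hence x^2 - 38x - 573 is irreducible over Q and is the minimal polynomial of α.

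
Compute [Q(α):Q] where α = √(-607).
[Q(α):Q] = 2

[Q(α):Q] equals the degree of the minimal polynomial of α. Here α^2 = -607 and x^2 + 607 is irreducible (d = -607 is squarefree, ≠ 1, hence not a square), so deg(m_α) = 2. Thus [Q(α):Q] = 2.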